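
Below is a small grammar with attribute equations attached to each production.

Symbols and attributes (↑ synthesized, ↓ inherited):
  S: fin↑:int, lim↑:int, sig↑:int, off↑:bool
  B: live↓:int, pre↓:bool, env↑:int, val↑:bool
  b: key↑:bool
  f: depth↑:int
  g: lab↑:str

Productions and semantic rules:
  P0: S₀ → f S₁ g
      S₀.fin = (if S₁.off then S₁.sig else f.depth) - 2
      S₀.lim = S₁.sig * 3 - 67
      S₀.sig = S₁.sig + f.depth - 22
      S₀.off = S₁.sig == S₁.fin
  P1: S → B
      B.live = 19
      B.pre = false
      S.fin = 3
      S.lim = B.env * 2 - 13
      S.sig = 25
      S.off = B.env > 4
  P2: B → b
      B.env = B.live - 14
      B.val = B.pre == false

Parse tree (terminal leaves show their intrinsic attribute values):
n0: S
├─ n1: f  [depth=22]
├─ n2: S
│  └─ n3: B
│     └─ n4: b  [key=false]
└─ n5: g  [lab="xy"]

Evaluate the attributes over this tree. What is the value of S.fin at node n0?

23

1. n1.depth = 22  [terminal]
2. n3.live = 19  [19]
3. n3.pre = false  [false]
4. n4.key = false  [terminal]
5. n3.env = 5  [B.live - 14]
6. n3.val = true  [B.pre == false]
7. n2.fin = 3  [3]
8. n2.lim = -3  [B.env * 2 - 13]
9. n2.sig = 25  [25]
10. n2.off = true  [B.env > 4]
11. n5.lab = "xy"  [terminal]
12. n0.fin = 23  [(if S₁.off then S₁.sig else f.depth) - 2]
13. n0.lim = 8  [S₁.sig * 3 - 67]
14. n0.sig = 25  [S₁.sig + f.depth - 22]
15. n0.off = false  [S₁.sig == S₁.fin]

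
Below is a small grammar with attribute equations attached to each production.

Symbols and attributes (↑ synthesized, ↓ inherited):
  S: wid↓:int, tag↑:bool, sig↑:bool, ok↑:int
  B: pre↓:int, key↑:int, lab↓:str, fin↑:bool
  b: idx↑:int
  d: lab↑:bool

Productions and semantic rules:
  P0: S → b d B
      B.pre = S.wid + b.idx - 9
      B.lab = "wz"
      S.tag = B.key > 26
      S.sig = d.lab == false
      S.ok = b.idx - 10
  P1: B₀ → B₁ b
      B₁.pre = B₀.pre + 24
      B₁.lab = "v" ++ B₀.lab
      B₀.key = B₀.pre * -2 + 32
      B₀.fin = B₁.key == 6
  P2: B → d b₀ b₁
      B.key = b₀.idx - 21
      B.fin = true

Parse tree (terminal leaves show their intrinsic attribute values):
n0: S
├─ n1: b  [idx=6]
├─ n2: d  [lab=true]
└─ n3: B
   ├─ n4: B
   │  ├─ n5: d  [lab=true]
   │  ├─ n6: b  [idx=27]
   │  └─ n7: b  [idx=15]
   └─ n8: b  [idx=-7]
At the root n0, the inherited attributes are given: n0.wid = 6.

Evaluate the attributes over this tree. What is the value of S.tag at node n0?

1. n0.wid = 6  [given at root]
2. n1.idx = 6  [terminal]
3. n2.lab = true  [terminal]
4. n3.pre = 3  [S.wid + b.idx - 9]
5. n3.lab = "wz"  ["wz"]
6. n4.pre = 27  [B₀.pre + 24]
7. n4.lab = "vwz"  ["v" ++ B₀.lab]
8. n5.lab = true  [terminal]
9. n6.idx = 27  [terminal]
10. n7.idx = 15  [terminal]
11. n4.key = 6  [b₀.idx - 21]
12. n4.fin = true  [true]
13. n8.idx = -7  [terminal]
14. n3.key = 26  [B₀.pre * -2 + 32]
15. n3.fin = true  [B₁.key == 6]
16. n0.tag = false  [B.key > 26]
17. n0.sig = false  [d.lab == false]
18. n0.ok = -4  [b.idx - 10]

false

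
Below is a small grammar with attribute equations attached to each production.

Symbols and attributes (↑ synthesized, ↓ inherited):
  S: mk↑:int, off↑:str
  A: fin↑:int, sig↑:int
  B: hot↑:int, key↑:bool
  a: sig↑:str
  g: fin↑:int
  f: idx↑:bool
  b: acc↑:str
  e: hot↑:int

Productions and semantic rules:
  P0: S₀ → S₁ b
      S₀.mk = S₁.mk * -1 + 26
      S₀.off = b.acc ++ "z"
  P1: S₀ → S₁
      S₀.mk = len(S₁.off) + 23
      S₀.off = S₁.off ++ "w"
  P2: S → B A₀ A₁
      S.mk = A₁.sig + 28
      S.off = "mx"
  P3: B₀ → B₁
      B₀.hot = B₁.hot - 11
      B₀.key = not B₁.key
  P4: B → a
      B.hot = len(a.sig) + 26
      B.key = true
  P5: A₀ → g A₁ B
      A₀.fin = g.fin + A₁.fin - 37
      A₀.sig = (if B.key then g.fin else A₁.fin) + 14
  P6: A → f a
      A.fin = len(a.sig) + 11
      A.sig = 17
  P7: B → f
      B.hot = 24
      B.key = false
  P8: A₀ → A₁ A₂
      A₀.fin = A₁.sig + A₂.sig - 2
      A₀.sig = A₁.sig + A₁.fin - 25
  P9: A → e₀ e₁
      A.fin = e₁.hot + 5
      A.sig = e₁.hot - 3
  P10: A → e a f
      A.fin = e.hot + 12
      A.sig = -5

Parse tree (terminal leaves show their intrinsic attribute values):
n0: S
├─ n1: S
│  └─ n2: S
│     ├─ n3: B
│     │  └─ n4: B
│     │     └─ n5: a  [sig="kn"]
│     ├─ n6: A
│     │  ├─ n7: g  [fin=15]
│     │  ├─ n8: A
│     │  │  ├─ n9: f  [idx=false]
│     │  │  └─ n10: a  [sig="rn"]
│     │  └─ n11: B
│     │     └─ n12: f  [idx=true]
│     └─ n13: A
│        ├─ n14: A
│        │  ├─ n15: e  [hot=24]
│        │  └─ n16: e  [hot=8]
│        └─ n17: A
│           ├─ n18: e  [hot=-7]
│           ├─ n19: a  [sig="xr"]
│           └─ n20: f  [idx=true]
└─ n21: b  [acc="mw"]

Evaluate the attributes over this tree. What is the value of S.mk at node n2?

1. n5.sig = "kn"  [terminal]
2. n4.hot = 28  [len(a.sig) + 26]
3. n4.key = true  [true]
4. n3.hot = 17  [B₁.hot - 11]
5. n3.key = false  [not B₁.key]
6. n7.fin = 15  [terminal]
7. n9.idx = false  [terminal]
8. n10.sig = "rn"  [terminal]
9. n8.fin = 13  [len(a.sig) + 11]
10. n8.sig = 17  [17]
11. n12.idx = true  [terminal]
12. n11.hot = 24  [24]
13. n11.key = false  [false]
14. n6.fin = -9  [g.fin + A₁.fin - 37]
15. n6.sig = 27  [(if B.key then g.fin else A₁.fin) + 14]
16. n15.hot = 24  [terminal]
17. n16.hot = 8  [terminal]
18. n14.fin = 13  [e₁.hot + 5]
19. n14.sig = 5  [e₁.hot - 3]
20. n18.hot = -7  [terminal]
21. n19.sig = "xr"  [terminal]
22. n20.idx = true  [terminal]
23. n17.fin = 5  [e.hot + 12]
24. n17.sig = -5  [-5]
25. n13.fin = -2  [A₁.sig + A₂.sig - 2]
26. n13.sig = -7  [A₁.sig + A₁.fin - 25]
27. n2.mk = 21  [A₁.sig + 28]
28. n2.off = "mx"  ["mx"]
29. n1.mk = 25  [len(S₁.off) + 23]
30. n1.off = "mxw"  [S₁.off ++ "w"]
31. n21.acc = "mw"  [terminal]
32. n0.mk = 1  [S₁.mk * -1 + 26]
33. n0.off = "mwz"  [b.acc ++ "z"]

21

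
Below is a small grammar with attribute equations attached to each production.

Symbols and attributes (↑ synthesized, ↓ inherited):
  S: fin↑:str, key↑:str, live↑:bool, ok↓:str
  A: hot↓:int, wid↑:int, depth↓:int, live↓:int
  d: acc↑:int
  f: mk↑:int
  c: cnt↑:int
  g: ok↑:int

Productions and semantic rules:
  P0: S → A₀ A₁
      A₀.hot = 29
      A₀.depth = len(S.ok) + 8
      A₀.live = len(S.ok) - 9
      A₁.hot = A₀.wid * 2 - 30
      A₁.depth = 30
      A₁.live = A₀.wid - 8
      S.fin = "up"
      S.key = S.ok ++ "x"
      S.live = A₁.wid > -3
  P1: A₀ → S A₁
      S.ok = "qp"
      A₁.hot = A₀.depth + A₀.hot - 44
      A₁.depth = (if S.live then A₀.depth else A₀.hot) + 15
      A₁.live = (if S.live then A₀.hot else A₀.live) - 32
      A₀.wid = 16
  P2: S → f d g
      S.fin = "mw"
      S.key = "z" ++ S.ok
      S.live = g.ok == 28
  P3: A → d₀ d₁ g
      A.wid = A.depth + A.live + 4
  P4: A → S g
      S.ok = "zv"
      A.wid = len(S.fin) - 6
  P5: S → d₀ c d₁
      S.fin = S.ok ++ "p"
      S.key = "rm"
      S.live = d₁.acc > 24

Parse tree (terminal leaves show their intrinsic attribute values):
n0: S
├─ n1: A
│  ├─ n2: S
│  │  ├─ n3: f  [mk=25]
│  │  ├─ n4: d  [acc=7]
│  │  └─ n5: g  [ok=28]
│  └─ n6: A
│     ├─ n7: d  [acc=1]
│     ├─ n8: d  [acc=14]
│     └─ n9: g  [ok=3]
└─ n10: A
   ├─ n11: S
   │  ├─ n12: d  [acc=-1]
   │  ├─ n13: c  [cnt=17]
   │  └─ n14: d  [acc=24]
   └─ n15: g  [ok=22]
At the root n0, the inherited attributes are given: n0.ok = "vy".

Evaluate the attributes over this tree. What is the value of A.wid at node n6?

1. n0.ok = "vy"  [given at root]
2. n1.hot = 29  [29]
3. n1.depth = 10  [len(S.ok) + 8]
4. n1.live = -7  [len(S.ok) - 9]
5. n2.ok = "qp"  ["qp"]
6. n3.mk = 25  [terminal]
7. n4.acc = 7  [terminal]
8. n5.ok = 28  [terminal]
9. n2.fin = "mw"  ["mw"]
10. n2.key = "zqp"  ["z" ++ S.ok]
11. n2.live = true  [g.ok == 28]
12. n6.hot = -5  [A₀.depth + A₀.hot - 44]
13. n6.depth = 25  [(if S.live then A₀.depth else A₀.hot) + 15]
14. n6.live = -3  [(if S.live then A₀.hot else A₀.live) - 32]
15. n7.acc = 1  [terminal]
16. n8.acc = 14  [terminal]
17. n9.ok = 3  [terminal]
18. n6.wid = 26  [A.depth + A.live + 4]
19. n1.wid = 16  [16]
20. n10.hot = 2  [A₀.wid * 2 - 30]
21. n10.depth = 30  [30]
22. n10.live = 8  [A₀.wid - 8]
23. n11.ok = "zv"  ["zv"]
24. n12.acc = -1  [terminal]
25. n13.cnt = 17  [terminal]
26. n14.acc = 24  [terminal]
27. n11.fin = "zvp"  [S.ok ++ "p"]
28. n11.key = "rm"  ["rm"]
29. n11.live = false  [d₁.acc > 24]
30. n15.ok = 22  [terminal]
31. n10.wid = -3  [len(S.fin) - 6]
32. n0.fin = "up"  ["up"]
33. n0.key = "vyx"  [S.ok ++ "x"]
34. n0.live = false  [A₁.wid > -3]

26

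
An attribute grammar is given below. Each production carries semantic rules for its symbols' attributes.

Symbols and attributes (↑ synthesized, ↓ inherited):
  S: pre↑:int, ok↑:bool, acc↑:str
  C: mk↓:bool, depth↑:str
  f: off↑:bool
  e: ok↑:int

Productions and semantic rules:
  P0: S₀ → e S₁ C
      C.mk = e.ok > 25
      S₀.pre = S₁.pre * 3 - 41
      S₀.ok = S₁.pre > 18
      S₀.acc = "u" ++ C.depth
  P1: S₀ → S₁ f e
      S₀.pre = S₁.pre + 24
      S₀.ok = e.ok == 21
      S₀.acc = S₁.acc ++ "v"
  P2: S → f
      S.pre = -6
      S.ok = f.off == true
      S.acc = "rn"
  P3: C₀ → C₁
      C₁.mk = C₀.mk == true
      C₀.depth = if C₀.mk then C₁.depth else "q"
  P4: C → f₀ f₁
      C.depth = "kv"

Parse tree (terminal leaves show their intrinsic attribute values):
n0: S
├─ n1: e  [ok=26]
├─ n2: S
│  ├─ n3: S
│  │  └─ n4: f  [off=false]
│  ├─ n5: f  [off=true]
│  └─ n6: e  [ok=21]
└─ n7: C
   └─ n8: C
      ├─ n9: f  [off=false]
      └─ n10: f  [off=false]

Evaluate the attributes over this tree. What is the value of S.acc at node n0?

1. n1.ok = 26  [terminal]
2. n4.off = false  [terminal]
3. n3.pre = -6  [-6]
4. n3.ok = false  [f.off == true]
5. n3.acc = "rn"  ["rn"]
6. n5.off = true  [terminal]
7. n6.ok = 21  [terminal]
8. n2.pre = 18  [S₁.pre + 24]
9. n2.ok = true  [e.ok == 21]
10. n2.acc = "rnv"  [S₁.acc ++ "v"]
11. n7.mk = true  [e.ok > 25]
12. n8.mk = true  [C₀.mk == true]
13. n9.off = false  [terminal]
14. n10.off = false  [terminal]
15. n8.depth = "kv"  ["kv"]
16. n7.depth = "kv"  [if C₀.mk then C₁.depth else "q"]
17. n0.pre = 13  [S₁.pre * 3 - 41]
18. n0.ok = false  [S₁.pre > 18]
19. n0.acc = "ukv"  ["u" ++ C.depth]

"ukv"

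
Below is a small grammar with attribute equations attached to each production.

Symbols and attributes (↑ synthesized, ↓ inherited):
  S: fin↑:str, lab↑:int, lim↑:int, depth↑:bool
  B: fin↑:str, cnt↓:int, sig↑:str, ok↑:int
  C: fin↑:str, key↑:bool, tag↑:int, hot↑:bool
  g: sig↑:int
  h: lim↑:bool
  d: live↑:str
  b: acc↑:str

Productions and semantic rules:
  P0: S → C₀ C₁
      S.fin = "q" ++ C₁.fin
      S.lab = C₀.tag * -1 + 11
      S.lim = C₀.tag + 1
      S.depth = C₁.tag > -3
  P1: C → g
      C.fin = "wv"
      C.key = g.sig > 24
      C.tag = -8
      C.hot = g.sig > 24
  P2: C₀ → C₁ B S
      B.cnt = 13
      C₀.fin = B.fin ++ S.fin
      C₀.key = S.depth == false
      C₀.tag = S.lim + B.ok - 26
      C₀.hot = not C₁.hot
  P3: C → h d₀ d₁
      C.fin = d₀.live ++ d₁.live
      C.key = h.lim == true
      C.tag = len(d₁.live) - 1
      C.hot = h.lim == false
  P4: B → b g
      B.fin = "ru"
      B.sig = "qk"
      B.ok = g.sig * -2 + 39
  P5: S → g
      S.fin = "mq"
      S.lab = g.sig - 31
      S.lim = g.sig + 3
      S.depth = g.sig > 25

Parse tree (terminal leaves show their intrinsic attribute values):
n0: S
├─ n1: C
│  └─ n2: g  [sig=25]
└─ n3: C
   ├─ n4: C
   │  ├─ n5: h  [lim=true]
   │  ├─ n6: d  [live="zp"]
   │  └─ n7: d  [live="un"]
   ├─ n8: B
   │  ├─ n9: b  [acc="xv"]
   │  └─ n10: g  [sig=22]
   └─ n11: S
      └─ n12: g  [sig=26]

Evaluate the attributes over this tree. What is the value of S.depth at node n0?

1. n2.sig = 25  [terminal]
2. n1.fin = "wv"  ["wv"]
3. n1.key = true  [g.sig > 24]
4. n1.tag = -8  [-8]
5. n1.hot = true  [g.sig > 24]
6. n5.lim = true  [terminal]
7. n6.live = "zp"  [terminal]
8. n7.live = "un"  [terminal]
9. n4.fin = "zpun"  [d₀.live ++ d₁.live]
10. n4.key = true  [h.lim == true]
11. n4.tag = 1  [len(d₁.live) - 1]
12. n4.hot = false  [h.lim == false]
13. n8.cnt = 13  [13]
14. n9.acc = "xv"  [terminal]
15. n10.sig = 22  [terminal]
16. n8.fin = "ru"  ["ru"]
17. n8.sig = "qk"  ["qk"]
18. n8.ok = -5  [g.sig * -2 + 39]
19. n12.sig = 26  [terminal]
20. n11.fin = "mq"  ["mq"]
21. n11.lab = -5  [g.sig - 31]
22. n11.lim = 29  [g.sig + 3]
23. n11.depth = true  [g.sig > 25]
24. n3.fin = "rumq"  [B.fin ++ S.fin]
25. n3.key = false  [S.depth == false]
26. n3.tag = -2  [S.lim + B.ok - 26]
27. n3.hot = true  [not C₁.hot]
28. n0.fin = "qrumq"  ["q" ++ C₁.fin]
29. n0.lab = 19  [C₀.tag * -1 + 11]
30. n0.lim = -7  [C₀.tag + 1]
31. n0.depth = true  [C₁.tag > -3]

true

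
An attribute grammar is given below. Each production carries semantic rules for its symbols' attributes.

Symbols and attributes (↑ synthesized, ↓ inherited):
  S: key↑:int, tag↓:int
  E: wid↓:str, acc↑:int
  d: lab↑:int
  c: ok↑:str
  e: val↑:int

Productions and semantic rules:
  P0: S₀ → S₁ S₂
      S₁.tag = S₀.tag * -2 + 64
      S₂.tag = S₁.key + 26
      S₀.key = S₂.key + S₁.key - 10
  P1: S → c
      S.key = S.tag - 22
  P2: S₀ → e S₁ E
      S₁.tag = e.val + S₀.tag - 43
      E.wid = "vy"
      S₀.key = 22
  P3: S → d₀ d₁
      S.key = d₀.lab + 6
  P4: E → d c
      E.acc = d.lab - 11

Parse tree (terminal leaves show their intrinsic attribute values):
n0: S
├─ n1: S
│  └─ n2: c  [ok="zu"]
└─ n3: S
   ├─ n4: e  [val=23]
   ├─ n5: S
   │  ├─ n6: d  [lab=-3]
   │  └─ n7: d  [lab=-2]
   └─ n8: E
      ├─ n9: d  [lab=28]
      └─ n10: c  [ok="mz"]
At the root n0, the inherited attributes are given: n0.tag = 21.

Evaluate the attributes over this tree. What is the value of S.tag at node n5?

6

1. n0.tag = 21  [given at root]
2. n1.tag = 22  [S₀.tag * -2 + 64]
3. n2.ok = "zu"  [terminal]
4. n1.key = 0  [S.tag - 22]
5. n3.tag = 26  [S₁.key + 26]
6. n4.val = 23  [terminal]
7. n5.tag = 6  [e.val + S₀.tag - 43]
8. n6.lab = -3  [terminal]
9. n7.lab = -2  [terminal]
10. n5.key = 3  [d₀.lab + 6]
11. n8.wid = "vy"  ["vy"]
12. n9.lab = 28  [terminal]
13. n10.ok = "mz"  [terminal]
14. n8.acc = 17  [d.lab - 11]
15. n3.key = 22  [22]
16. n0.key = 12  [S₂.key + S₁.key - 10]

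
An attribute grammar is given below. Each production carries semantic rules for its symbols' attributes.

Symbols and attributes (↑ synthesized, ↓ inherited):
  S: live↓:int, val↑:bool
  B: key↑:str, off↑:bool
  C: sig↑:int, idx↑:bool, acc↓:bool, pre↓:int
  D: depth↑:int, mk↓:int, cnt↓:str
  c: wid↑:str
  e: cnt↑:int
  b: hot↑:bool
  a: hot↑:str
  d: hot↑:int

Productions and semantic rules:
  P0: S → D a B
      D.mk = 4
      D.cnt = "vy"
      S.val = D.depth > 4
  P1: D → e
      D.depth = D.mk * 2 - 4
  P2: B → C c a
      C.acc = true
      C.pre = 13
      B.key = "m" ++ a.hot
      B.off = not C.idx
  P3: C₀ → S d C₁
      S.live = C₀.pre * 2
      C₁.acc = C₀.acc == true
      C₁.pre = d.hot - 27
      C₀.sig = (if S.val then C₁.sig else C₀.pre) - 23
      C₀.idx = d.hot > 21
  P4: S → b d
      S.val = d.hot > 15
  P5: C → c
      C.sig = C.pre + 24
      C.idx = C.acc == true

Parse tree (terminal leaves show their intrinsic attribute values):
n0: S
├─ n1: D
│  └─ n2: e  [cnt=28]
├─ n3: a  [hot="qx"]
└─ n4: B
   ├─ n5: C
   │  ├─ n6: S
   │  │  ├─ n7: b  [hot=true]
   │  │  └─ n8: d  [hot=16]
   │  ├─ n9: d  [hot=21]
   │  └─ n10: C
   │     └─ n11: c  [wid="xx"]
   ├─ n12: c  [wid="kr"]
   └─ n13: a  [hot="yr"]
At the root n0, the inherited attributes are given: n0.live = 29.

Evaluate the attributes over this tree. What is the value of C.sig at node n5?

1. n0.live = 29  [given at root]
2. n1.mk = 4  [4]
3. n1.cnt = "vy"  ["vy"]
4. n2.cnt = 28  [terminal]
5. n1.depth = 4  [D.mk * 2 - 4]
6. n3.hot = "qx"  [terminal]
7. n5.acc = true  [true]
8. n5.pre = 13  [13]
9. n6.live = 26  [C₀.pre * 2]
10. n7.hot = true  [terminal]
11. n8.hot = 16  [terminal]
12. n6.val = true  [d.hot > 15]
13. n9.hot = 21  [terminal]
14. n10.acc = true  [C₀.acc == true]
15. n10.pre = -6  [d.hot - 27]
16. n11.wid = "xx"  [terminal]
17. n10.sig = 18  [C.pre + 24]
18. n10.idx = true  [C.acc == true]
19. n5.sig = -5  [(if S.val then C₁.sig else C₀.pre) - 23]
20. n5.idx = false  [d.hot > 21]
21. n12.wid = "kr"  [terminal]
22. n13.hot = "yr"  [terminal]
23. n4.key = "myr"  ["m" ++ a.hot]
24. n4.off = true  [not C.idx]
25. n0.val = false  [D.depth > 4]

-5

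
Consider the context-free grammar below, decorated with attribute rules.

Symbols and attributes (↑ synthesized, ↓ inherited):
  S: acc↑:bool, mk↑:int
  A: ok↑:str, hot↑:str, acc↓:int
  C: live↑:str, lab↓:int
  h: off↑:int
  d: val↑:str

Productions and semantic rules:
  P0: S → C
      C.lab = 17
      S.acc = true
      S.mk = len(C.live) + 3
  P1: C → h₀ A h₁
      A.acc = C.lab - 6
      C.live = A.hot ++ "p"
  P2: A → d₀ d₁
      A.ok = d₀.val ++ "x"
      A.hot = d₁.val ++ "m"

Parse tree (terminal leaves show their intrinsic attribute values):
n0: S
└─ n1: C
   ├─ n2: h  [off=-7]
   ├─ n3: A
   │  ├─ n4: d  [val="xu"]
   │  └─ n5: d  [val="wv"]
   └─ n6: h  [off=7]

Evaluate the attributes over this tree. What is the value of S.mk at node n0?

7

1. n1.lab = 17  [17]
2. n2.off = -7  [terminal]
3. n3.acc = 11  [C.lab - 6]
4. n4.val = "xu"  [terminal]
5. n5.val = "wv"  [terminal]
6. n3.ok = "xux"  [d₀.val ++ "x"]
7. n3.hot = "wvm"  [d₁.val ++ "m"]
8. n6.off = 7  [terminal]
9. n1.live = "wvmp"  [A.hot ++ "p"]
10. n0.acc = true  [true]
11. n0.mk = 7  [len(C.live) + 3]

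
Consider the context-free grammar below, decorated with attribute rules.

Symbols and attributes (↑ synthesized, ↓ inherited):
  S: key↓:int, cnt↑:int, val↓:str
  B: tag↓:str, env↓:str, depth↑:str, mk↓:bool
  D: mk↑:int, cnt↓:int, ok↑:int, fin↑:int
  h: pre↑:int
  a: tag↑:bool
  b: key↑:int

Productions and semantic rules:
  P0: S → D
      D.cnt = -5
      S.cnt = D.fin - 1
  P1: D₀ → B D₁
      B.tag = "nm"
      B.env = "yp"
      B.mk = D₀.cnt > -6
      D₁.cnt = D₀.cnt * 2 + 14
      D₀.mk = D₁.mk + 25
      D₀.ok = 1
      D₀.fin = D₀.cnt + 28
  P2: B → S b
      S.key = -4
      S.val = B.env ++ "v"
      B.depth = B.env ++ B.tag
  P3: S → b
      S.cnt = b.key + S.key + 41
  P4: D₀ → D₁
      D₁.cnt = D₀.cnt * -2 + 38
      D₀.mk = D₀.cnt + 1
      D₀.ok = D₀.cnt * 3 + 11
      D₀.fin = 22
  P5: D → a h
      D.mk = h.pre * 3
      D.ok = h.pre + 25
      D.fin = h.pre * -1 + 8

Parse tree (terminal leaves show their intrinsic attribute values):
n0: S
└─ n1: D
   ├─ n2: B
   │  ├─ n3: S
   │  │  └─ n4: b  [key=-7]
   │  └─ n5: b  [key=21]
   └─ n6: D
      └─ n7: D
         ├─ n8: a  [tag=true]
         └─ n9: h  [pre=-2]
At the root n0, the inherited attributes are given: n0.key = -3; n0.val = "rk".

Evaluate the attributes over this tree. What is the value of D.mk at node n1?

30

1. n0.key = -3  [given at root]
2. n0.val = "rk"  [given at root]
3. n1.cnt = -5  [-5]
4. n2.tag = "nm"  ["nm"]
5. n2.env = "yp"  ["yp"]
6. n2.mk = true  [D₀.cnt > -6]
7. n3.key = -4  [-4]
8. n3.val = "ypv"  [B.env ++ "v"]
9. n4.key = -7  [terminal]
10. n3.cnt = 30  [b.key + S.key + 41]
11. n5.key = 21  [terminal]
12. n2.depth = "ypnm"  [B.env ++ B.tag]
13. n6.cnt = 4  [D₀.cnt * 2 + 14]
14. n7.cnt = 30  [D₀.cnt * -2 + 38]
15. n8.tag = true  [terminal]
16. n9.pre = -2  [terminal]
17. n7.mk = -6  [h.pre * 3]
18. n7.ok = 23  [h.pre + 25]
19. n7.fin = 10  [h.pre * -1 + 8]
20. n6.mk = 5  [D₀.cnt + 1]
21. n6.ok = 23  [D₀.cnt * 3 + 11]
22. n6.fin = 22  [22]
23. n1.mk = 30  [D₁.mk + 25]
24. n1.ok = 1  [1]
25. n1.fin = 23  [D₀.cnt + 28]
26. n0.cnt = 22  [D.fin - 1]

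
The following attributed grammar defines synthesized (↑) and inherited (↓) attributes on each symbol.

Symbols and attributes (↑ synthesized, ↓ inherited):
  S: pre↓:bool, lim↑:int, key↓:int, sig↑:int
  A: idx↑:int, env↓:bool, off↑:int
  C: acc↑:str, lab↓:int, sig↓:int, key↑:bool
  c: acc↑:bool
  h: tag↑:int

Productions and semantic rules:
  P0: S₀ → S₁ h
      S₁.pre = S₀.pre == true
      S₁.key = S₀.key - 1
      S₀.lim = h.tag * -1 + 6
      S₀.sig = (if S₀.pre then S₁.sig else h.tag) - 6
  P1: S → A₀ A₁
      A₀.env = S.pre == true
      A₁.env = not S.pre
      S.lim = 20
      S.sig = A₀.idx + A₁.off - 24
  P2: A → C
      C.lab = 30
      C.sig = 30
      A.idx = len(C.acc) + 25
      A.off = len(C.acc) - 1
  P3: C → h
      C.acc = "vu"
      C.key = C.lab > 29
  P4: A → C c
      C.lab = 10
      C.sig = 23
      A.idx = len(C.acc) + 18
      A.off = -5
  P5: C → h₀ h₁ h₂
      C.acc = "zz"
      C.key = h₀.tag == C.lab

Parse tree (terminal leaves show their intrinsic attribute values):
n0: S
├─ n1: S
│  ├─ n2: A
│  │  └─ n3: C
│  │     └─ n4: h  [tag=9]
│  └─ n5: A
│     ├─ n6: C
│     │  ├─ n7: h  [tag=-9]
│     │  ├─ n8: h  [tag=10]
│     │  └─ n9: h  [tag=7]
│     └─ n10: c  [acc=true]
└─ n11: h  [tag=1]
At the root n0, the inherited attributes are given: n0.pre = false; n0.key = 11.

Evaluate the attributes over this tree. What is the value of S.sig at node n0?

1. n0.pre = false  [given at root]
2. n0.key = 11  [given at root]
3. n1.pre = false  [S₀.pre == true]
4. n1.key = 10  [S₀.key - 1]
5. n2.env = false  [S.pre == true]
6. n3.lab = 30  [30]
7. n3.sig = 30  [30]
8. n4.tag = 9  [terminal]
9. n3.acc = "vu"  ["vu"]
10. n3.key = true  [C.lab > 29]
11. n2.idx = 27  [len(C.acc) + 25]
12. n2.off = 1  [len(C.acc) - 1]
13. n5.env = true  [not S.pre]
14. n6.lab = 10  [10]
15. n6.sig = 23  [23]
16. n7.tag = -9  [terminal]
17. n8.tag = 10  [terminal]
18. n9.tag = 7  [terminal]
19. n6.acc = "zz"  ["zz"]
20. n6.key = false  [h₀.tag == C.lab]
21. n10.acc = true  [terminal]
22. n5.idx = 20  [len(C.acc) + 18]
23. n5.off = -5  [-5]
24. n1.lim = 20  [20]
25. n1.sig = -2  [A₀.idx + A₁.off - 24]
26. n11.tag = 1  [terminal]
27. n0.lim = 5  [h.tag * -1 + 6]
28. n0.sig = -5  [(if S₀.pre then S₁.sig else h.tag) - 6]

-5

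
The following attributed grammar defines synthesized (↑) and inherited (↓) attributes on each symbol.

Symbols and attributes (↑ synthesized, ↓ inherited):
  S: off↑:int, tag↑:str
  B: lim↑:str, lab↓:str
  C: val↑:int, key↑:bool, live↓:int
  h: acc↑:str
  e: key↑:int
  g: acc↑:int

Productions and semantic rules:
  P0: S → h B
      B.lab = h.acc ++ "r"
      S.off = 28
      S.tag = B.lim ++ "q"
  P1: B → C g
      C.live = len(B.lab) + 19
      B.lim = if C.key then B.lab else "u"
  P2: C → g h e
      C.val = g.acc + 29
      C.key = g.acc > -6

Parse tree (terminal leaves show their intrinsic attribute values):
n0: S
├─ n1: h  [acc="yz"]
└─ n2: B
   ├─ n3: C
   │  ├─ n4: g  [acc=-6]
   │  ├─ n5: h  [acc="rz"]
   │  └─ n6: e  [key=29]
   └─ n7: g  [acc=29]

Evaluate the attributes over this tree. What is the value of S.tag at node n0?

"uq"

1. n1.acc = "yz"  [terminal]
2. n2.lab = "yzr"  [h.acc ++ "r"]
3. n3.live = 22  [len(B.lab) + 19]
4. n4.acc = -6  [terminal]
5. n5.acc = "rz"  [terminal]
6. n6.key = 29  [terminal]
7. n3.val = 23  [g.acc + 29]
8. n3.key = false  [g.acc > -6]
9. n7.acc = 29  [terminal]
10. n2.lim = "u"  [if C.key then B.lab else "u"]
11. n0.off = 28  [28]
12. n0.tag = "uq"  [B.lim ++ "q"]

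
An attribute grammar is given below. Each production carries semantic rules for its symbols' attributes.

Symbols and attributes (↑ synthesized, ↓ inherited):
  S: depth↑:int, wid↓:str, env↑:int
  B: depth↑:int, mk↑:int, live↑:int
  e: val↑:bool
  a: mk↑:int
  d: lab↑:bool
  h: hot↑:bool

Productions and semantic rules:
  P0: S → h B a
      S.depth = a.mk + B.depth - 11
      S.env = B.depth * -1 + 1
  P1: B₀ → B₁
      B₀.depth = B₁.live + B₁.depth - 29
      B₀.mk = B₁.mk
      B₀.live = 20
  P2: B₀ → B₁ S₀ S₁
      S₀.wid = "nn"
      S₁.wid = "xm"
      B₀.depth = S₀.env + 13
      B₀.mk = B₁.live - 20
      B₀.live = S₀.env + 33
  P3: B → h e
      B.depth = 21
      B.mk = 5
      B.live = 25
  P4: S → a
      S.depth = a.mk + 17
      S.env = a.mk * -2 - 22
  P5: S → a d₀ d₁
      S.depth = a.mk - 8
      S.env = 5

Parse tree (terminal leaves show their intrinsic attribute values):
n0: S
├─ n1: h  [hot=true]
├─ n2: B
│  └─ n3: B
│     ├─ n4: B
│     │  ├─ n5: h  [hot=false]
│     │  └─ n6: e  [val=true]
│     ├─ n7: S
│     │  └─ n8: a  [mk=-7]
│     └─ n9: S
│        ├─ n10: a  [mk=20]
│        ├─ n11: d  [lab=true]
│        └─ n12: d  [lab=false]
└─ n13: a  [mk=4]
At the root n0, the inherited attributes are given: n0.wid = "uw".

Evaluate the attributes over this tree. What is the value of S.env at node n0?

1. n0.wid = "uw"  [given at root]
2. n1.hot = true  [terminal]
3. n5.hot = false  [terminal]
4. n6.val = true  [terminal]
5. n4.depth = 21  [21]
6. n4.mk = 5  [5]
7. n4.live = 25  [25]
8. n7.wid = "nn"  ["nn"]
9. n8.mk = -7  [terminal]
10. n7.depth = 10  [a.mk + 17]
11. n7.env = -8  [a.mk * -2 - 22]
12. n9.wid = "xm"  ["xm"]
13. n10.mk = 20  [terminal]
14. n11.lab = true  [terminal]
15. n12.lab = false  [terminal]
16. n9.depth = 12  [a.mk - 8]
17. n9.env = 5  [5]
18. n3.depth = 5  [S₀.env + 13]
19. n3.mk = 5  [B₁.live - 20]
20. n3.live = 25  [S₀.env + 33]
21. n2.depth = 1  [B₁.live + B₁.depth - 29]
22. n2.mk = 5  [B₁.mk]
23. n2.live = 20  [20]
24. n13.mk = 4  [terminal]
25. n0.depth = -6  [a.mk + B.depth - 11]
26. n0.env = 0  [B.depth * -1 + 1]

0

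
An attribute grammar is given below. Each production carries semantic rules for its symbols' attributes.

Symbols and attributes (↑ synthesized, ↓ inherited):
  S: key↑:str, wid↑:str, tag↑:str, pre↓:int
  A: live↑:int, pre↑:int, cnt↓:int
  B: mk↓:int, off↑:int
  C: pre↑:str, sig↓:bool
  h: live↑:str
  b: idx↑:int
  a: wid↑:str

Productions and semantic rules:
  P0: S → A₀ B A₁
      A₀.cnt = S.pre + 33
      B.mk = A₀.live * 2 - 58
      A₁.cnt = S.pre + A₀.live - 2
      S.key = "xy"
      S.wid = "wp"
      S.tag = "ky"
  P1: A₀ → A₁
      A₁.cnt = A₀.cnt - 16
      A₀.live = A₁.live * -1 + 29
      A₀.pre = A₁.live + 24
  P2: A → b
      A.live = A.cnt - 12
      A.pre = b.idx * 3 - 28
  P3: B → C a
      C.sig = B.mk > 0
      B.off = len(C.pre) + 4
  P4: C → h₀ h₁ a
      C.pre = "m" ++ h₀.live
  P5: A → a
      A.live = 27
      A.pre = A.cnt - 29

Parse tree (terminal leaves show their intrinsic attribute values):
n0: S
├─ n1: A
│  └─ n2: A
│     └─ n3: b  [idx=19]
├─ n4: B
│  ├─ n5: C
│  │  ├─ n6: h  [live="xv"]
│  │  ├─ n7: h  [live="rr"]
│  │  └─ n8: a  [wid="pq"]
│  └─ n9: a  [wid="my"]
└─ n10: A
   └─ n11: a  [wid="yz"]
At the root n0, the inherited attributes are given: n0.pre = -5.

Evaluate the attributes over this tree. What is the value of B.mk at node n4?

0

1. n0.pre = -5  [given at root]
2. n1.cnt = 28  [S.pre + 33]
3. n2.cnt = 12  [A₀.cnt - 16]
4. n3.idx = 19  [terminal]
5. n2.live = 0  [A.cnt - 12]
6. n2.pre = 29  [b.idx * 3 - 28]
7. n1.live = 29  [A₁.live * -1 + 29]
8. n1.pre = 24  [A₁.live + 24]
9. n4.mk = 0  [A₀.live * 2 - 58]
10. n5.sig = false  [B.mk > 0]
11. n6.live = "xv"  [terminal]
12. n7.live = "rr"  [terminal]
13. n8.wid = "pq"  [terminal]
14. n5.pre = "mxv"  ["m" ++ h₀.live]
15. n9.wid = "my"  [terminal]
16. n4.off = 7  [len(C.pre) + 4]
17. n10.cnt = 22  [S.pre + A₀.live - 2]
18. n11.wid = "yz"  [terminal]
19. n10.live = 27  [27]
20. n10.pre = -7  [A.cnt - 29]
21. n0.key = "xy"  ["xy"]
22. n0.wid = "wp"  ["wp"]
23. n0.tag = "ky"  ["ky"]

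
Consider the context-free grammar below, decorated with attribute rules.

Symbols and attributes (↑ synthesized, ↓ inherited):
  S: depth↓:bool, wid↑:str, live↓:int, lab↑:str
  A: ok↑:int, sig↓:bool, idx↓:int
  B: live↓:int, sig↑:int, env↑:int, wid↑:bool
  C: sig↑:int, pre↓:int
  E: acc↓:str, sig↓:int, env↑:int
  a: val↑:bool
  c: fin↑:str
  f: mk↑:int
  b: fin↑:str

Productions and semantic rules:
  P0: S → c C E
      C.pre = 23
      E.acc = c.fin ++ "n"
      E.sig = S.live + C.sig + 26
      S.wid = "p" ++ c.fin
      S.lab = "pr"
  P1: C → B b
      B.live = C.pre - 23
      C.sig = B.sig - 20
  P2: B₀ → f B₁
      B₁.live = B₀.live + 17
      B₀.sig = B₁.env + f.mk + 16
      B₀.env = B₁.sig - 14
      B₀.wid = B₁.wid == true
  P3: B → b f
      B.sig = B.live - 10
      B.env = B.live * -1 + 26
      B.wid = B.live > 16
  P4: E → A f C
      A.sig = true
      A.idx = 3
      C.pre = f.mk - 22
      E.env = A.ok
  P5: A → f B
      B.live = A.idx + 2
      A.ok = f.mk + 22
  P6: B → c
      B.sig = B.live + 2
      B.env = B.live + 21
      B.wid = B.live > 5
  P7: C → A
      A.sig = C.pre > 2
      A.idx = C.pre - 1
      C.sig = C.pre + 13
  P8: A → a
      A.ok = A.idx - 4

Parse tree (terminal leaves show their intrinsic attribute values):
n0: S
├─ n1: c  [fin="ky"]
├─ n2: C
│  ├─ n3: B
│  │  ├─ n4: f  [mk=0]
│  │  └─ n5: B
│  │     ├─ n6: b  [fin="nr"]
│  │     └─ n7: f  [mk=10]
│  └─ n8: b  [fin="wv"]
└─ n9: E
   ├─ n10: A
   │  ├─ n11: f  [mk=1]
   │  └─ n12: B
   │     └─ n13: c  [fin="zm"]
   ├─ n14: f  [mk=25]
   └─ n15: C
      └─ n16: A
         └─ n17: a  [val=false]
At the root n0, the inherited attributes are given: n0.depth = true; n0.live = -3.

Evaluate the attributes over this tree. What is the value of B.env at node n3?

1. n0.depth = true  [given at root]
2. n0.live = -3  [given at root]
3. n1.fin = "ky"  [terminal]
4. n2.pre = 23  [23]
5. n3.live = 0  [C.pre - 23]
6. n4.mk = 0  [terminal]
7. n5.live = 17  [B₀.live + 17]
8. n6.fin = "nr"  [terminal]
9. n7.mk = 10  [terminal]
10. n5.sig = 7  [B.live - 10]
11. n5.env = 9  [B.live * -1 + 26]
12. n5.wid = true  [B.live > 16]
13. n3.sig = 25  [B₁.env + f.mk + 16]
14. n3.env = -7  [B₁.sig - 14]
15. n3.wid = true  [B₁.wid == true]
16. n8.fin = "wv"  [terminal]
17. n2.sig = 5  [B.sig - 20]
18. n9.acc = "kyn"  [c.fin ++ "n"]
19. n9.sig = 28  [S.live + C.sig + 26]
20. n10.sig = true  [true]
21. n10.idx = 3  [3]
22. n11.mk = 1  [terminal]
23. n12.live = 5  [A.idx + 2]
24. n13.fin = "zm"  [terminal]
25. n12.sig = 7  [B.live + 2]
26. n12.env = 26  [B.live + 21]
27. n12.wid = false  [B.live > 5]
28. n10.ok = 23  [f.mk + 22]
29. n14.mk = 25  [terminal]
30. n15.pre = 3  [f.mk - 22]
31. n16.sig = true  [C.pre > 2]
32. n16.idx = 2  [C.pre - 1]
33. n17.val = false  [terminal]
34. n16.ok = -2  [A.idx - 4]
35. n15.sig = 16  [C.pre + 13]
36. n9.env = 23  [A.ok]
37. n0.wid = "pky"  ["p" ++ c.fin]
38. n0.lab = "pr"  ["pr"]

-7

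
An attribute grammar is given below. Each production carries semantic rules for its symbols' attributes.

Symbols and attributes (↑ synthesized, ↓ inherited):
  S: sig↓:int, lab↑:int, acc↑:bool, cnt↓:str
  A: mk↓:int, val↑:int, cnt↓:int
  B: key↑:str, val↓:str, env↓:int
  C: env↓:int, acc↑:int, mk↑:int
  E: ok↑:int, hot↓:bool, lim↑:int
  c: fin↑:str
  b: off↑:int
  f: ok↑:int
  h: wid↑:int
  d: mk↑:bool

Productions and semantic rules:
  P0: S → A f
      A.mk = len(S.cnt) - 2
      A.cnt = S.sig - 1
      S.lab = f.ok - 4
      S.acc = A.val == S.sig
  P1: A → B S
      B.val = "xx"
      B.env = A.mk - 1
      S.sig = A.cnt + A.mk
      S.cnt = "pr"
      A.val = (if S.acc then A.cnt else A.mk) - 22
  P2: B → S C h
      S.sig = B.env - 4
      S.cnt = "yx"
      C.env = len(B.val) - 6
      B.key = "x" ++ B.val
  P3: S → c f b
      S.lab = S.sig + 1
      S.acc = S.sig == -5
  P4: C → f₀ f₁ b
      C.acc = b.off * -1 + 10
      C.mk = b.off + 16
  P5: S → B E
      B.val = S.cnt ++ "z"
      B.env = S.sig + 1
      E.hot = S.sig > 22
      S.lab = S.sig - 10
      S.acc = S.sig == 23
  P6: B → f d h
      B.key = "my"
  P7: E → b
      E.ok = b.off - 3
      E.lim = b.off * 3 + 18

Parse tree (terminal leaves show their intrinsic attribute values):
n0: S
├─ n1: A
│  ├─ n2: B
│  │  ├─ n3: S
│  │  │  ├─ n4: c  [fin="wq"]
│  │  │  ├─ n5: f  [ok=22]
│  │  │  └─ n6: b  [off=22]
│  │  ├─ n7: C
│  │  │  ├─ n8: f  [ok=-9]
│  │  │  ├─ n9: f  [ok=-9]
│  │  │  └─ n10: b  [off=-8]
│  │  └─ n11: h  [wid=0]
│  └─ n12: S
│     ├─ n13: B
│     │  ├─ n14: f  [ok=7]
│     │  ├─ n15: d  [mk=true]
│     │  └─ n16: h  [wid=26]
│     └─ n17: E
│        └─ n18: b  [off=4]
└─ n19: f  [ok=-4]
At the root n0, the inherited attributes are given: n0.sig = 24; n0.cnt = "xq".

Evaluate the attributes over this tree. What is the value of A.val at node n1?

1. n0.sig = 24  [given at root]
2. n0.cnt = "xq"  [given at root]
3. n1.mk = 0  [len(S.cnt) - 2]
4. n1.cnt = 23  [S.sig - 1]
5. n2.val = "xx"  ["xx"]
6. n2.env = -1  [A.mk - 1]
7. n3.sig = -5  [B.env - 4]
8. n3.cnt = "yx"  ["yx"]
9. n4.fin = "wq"  [terminal]
10. n5.ok = 22  [terminal]
11. n6.off = 22  [terminal]
12. n3.lab = -4  [S.sig + 1]
13. n3.acc = true  [S.sig == -5]
14. n7.env = -4  [len(B.val) - 6]
15. n8.ok = -9  [terminal]
16. n9.ok = -9  [terminal]
17. n10.off = -8  [terminal]
18. n7.acc = 18  [b.off * -1 + 10]
19. n7.mk = 8  [b.off + 16]
20. n11.wid = 0  [terminal]
21. n2.key = "xxx"  ["x" ++ B.val]
22. n12.sig = 23  [A.cnt + A.mk]
23. n12.cnt = "pr"  ["pr"]
24. n13.val = "prz"  [S.cnt ++ "z"]
25. n13.env = 24  [S.sig + 1]
26. n14.ok = 7  [terminal]
27. n15.mk = true  [terminal]
28. n16.wid = 26  [terminal]
29. n13.key = "my"  ["my"]
30. n17.hot = true  [S.sig > 22]
31. n18.off = 4  [terminal]
32. n17.ok = 1  [b.off - 3]
33. n17.lim = 30  [b.off * 3 + 18]
34. n12.lab = 13  [S.sig - 10]
35. n12.acc = true  [S.sig == 23]
36. n1.val = 1  [(if S.acc then A.cnt else A.mk) - 22]
37. n19.ok = -4  [terminal]
38. n0.lab = -8  [f.ok - 4]
39. n0.acc = false  [A.val == S.sig]

1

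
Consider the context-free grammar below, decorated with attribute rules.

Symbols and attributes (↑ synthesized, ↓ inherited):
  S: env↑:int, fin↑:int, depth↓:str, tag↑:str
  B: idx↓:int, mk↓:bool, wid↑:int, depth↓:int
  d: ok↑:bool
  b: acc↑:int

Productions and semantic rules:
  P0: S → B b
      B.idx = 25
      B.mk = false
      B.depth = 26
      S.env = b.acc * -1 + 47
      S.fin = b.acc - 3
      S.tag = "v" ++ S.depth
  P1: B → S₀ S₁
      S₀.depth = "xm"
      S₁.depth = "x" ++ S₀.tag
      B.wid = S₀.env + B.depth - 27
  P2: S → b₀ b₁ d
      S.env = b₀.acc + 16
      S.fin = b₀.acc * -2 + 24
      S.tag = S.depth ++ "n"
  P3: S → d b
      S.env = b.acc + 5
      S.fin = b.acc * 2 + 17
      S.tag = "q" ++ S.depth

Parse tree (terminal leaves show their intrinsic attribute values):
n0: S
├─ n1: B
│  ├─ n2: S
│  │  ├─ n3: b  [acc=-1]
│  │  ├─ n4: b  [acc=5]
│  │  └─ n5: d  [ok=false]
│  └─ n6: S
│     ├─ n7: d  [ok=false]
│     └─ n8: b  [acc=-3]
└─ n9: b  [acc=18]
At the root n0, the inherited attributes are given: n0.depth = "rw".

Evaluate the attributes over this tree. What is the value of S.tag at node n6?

1. n0.depth = "rw"  [given at root]
2. n1.idx = 25  [25]
3. n1.mk = false  [false]
4. n1.depth = 26  [26]
5. n2.depth = "xm"  ["xm"]
6. n3.acc = -1  [terminal]
7. n4.acc = 5  [terminal]
8. n5.ok = false  [terminal]
9. n2.env = 15  [b₀.acc + 16]
10. n2.fin = 26  [b₀.acc * -2 + 24]
11. n2.tag = "xmn"  [S.depth ++ "n"]
12. n6.depth = "xxmn"  ["x" ++ S₀.tag]
13. n7.ok = false  [terminal]
14. n8.acc = -3  [terminal]
15. n6.env = 2  [b.acc + 5]
16. n6.fin = 11  [b.acc * 2 + 17]
17. n6.tag = "qxxmn"  ["q" ++ S.depth]
18. n1.wid = 14  [S₀.env + B.depth - 27]
19. n9.acc = 18  [terminal]
20. n0.env = 29  [b.acc * -1 + 47]
21. n0.fin = 15  [b.acc - 3]
22. n0.tag = "vrw"  ["v" ++ S.depth]

"qxxmn"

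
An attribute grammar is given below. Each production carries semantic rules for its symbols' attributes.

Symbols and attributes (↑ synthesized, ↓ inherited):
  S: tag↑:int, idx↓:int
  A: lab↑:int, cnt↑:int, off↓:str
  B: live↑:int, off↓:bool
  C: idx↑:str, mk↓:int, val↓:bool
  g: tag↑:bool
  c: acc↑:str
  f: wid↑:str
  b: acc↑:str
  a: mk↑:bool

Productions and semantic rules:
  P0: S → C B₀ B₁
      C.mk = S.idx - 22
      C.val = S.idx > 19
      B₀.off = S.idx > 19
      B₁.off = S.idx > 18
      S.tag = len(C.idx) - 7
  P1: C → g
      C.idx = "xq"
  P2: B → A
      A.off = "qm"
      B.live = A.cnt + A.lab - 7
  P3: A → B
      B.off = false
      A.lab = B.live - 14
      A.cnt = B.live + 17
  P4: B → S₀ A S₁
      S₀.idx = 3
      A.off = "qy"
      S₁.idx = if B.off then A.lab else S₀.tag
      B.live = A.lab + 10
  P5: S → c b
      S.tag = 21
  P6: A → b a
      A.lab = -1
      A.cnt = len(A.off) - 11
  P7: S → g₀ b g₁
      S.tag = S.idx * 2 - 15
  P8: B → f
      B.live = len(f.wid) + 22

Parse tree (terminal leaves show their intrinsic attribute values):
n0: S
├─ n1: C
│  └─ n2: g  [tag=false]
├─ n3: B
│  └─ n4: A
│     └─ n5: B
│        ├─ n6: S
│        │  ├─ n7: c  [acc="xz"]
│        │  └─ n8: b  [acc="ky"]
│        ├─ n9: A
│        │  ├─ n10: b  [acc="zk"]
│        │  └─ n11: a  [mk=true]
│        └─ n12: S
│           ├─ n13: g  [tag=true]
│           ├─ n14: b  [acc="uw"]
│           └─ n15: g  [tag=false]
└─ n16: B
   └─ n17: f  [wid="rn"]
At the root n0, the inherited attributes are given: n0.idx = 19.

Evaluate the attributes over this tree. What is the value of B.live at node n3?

1. n0.idx = 19  [given at root]
2. n1.mk = -3  [S.idx - 22]
3. n1.val = false  [S.idx > 19]
4. n2.tag = false  [terminal]
5. n1.idx = "xq"  ["xq"]
6. n3.off = false  [S.idx > 19]
7. n4.off = "qm"  ["qm"]
8. n5.off = false  [false]
9. n6.idx = 3  [3]
10. n7.acc = "xz"  [terminal]
11. n8.acc = "ky"  [terminal]
12. n6.tag = 21  [21]
13. n9.off = "qy"  ["qy"]
14. n10.acc = "zk"  [terminal]
15. n11.mk = true  [terminal]
16. n9.lab = -1  [-1]
17. n9.cnt = -9  [len(A.off) - 11]
18. n12.idx = 21  [if B.off then A.lab else S₀.tag]
19. n13.tag = true  [terminal]
20. n14.acc = "uw"  [terminal]
21. n15.tag = false  [terminal]
22. n12.tag = 27  [S.idx * 2 - 15]
23. n5.live = 9  [A.lab + 10]
24. n4.lab = -5  [B.live - 14]
25. n4.cnt = 26  [B.live + 17]
26. n3.live = 14  [A.cnt + A.lab - 7]
27. n16.off = true  [S.idx > 18]
28. n17.wid = "rn"  [terminal]
29. n16.live = 24  [len(f.wid) + 22]
30. n0.tag = -5  [len(C.idx) - 7]

14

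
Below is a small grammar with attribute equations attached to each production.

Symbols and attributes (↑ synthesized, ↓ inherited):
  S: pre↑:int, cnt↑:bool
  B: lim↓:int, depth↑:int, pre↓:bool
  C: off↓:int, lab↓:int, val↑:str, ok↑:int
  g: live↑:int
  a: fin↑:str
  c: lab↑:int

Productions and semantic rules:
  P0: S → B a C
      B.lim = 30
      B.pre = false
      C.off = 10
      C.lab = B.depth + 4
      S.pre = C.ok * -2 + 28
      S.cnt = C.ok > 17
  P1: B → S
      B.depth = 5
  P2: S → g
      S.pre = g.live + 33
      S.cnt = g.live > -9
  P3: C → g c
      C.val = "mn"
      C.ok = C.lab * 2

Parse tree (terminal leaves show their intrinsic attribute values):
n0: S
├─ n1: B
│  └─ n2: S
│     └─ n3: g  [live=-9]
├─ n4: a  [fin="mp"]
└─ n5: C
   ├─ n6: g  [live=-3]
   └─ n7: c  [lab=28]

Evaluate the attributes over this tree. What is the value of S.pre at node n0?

-8

1. n1.lim = 30  [30]
2. n1.pre = false  [false]
3. n3.live = -9  [terminal]
4. n2.pre = 24  [g.live + 33]
5. n2.cnt = false  [g.live > -9]
6. n1.depth = 5  [5]
7. n4.fin = "mp"  [terminal]
8. n5.off = 10  [10]
9. n5.lab = 9  [B.depth + 4]
10. n6.live = -3  [terminal]
11. n7.lab = 28  [terminal]
12. n5.val = "mn"  ["mn"]
13. n5.ok = 18  [C.lab * 2]
14. n0.pre = -8  [C.ok * -2 + 28]
15. n0.cnt = true  [C.ok > 17]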